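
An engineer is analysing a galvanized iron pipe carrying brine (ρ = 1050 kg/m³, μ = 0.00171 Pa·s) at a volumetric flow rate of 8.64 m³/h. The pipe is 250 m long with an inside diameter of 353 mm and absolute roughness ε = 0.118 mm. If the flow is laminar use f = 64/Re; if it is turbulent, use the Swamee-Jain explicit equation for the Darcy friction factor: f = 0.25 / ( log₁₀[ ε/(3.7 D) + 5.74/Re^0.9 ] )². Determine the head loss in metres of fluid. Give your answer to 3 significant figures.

Q = 8.64 m³/h = 8.64/3600 = 0.0024 m³/s.
Cross-sectional area A = πD²/4 = π(0.353)²/4 = 0.09787 m²; mean velocity V = Q/A = 0.0024/0.09787 = 0.02452 m/s.
Reynolds number Re = ρVD/μ = 1050 · 0.02452 · 0.353 / 0.00171 = 5315.
Re > 4000 → turbulent. Relative roughness ε/D = 0.000118/0.353 = 0.000334. Swamee-Jain: f = 0.25/(log₁₀[0.000334/3.7 + 5.74/5315^0.9])² = 0.25/(log₁₀[9.03e-05 + 0.00255])² = 0.25/(-2.579)² = 0.03759.
Darcy-Weisbach: ΔP = f(L/D)(ρV²/2) = 0.03759·(250/0.353)·(1050·0.02452²/2) = 0.03759·708.2·0.3157 = 8.405 Pa.
Head loss h_f = ΔP/(ρg) = 8.405/(1050·9.81) = 8.16×10^-4 m.

h_f ≈ 8.16×10^-4 m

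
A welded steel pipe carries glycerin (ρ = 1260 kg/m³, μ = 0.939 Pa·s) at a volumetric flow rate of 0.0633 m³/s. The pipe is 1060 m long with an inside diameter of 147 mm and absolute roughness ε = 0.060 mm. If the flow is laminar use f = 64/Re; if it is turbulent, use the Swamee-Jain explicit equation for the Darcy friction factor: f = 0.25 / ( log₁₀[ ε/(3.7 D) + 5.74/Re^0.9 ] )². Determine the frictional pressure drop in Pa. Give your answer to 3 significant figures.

Cross-sectional area A = πD²/4 = π(0.147)²/4 = 0.01697 m²; mean velocity V = Q/A = 0.0633/0.01697 = 3.73 m/s.
Reynolds number Re = ρVD/μ = 1260 · 3.73 · 0.147 / 0.939 = 735.7.
Re < 2300 → laminar flow, so f = 64/Re = 64/735.7 = 0.08699 (the turbulent correlation is not needed).
Darcy-Weisbach: ΔP = f(L/D)(ρV²/2) = 0.08699·(1060/0.147)·(1260·3.73²/2) = 0.08699·7211·8764 = 5.498e+06 Pa.

ΔP ≈ 5.50×10^6 Pa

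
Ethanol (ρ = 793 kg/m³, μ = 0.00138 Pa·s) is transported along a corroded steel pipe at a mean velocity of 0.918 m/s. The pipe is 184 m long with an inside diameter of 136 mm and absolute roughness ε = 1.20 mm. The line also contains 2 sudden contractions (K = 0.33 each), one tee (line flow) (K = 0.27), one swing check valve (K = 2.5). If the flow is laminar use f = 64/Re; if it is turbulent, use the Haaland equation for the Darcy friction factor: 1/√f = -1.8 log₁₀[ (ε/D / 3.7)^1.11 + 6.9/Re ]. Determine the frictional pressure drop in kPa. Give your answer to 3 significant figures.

Reynolds number Re = ρVD/μ = 793 · 0.918 · 0.136 / 0.00138 = 7.174e+04.
Re > 4000 → turbulent. Relative roughness ε/D = 0.0012/0.136 = 0.00882. Haaland: 1/√f = -1.8 log₁₀[(0.00882/3.7)^1.11 + 6.9/7.174e+04] = -1.8 log₁₀[0.00123 + 9.62e-05] = 5.181, so f = 0.03726.
Total minor-loss coefficient ΣK = 2·0.33 + 1·0.27 + 1·2.5 = 3.43.
ΔP = [f·L/D + ΣK]·(ρV²/2) = [0.03726·184/0.136 + 3.43]·(793·0.918²/2) = [50.4 + 3.43]·334.1 = 1.799e+04 Pa.
ΔP = 1.799e+04 Pa = 18.0 kPa.

ΔP ≈ 18.0 kPa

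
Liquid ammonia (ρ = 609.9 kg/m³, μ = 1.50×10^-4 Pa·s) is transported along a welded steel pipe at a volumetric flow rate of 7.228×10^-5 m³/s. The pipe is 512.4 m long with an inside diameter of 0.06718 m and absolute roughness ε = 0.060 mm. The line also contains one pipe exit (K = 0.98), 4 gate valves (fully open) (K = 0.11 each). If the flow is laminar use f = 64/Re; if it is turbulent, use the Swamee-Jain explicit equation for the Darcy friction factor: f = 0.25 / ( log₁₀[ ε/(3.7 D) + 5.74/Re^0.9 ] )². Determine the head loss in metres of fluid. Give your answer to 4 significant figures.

h_f ≈ 0.006142 m

Cross-sectional area A = πD²/4 = π(0.06718)²/4 = 0.003545 m²; mean velocity V = Q/A = 7.228e-05/0.003545 = 0.02039 m/s.
Reynolds number Re = ρVD/μ = 609.9 · 0.02039 · 0.06718 / 0.00015 = 5570.
Re > 4000 → turbulent. Relative roughness ε/D = 6e-05/0.06718 = 0.000893. Swamee-Jain: f = 0.25/(log₁₀[0.000893/3.7 + 5.74/5570^0.9])² = 0.25/(log₁₀[0.000241 + 0.00244])² = 0.25/(-2.571)² = 0.03781.
Total minor-loss coefficient ΣK = 1·0.98 + 4·0.11 = 1.42.
ΔP = [f·L/D + ΣK]·(ρV²/2) = [0.03781·512.4/0.06718 + 1.42]·(609.9·0.02039²/2) = [288.4 + 1.42]·0.1268 = 36.75 Pa.
Head loss h_f = ΔP/(ρg) = 36.75/(609.9·9.81) = 0.006142 m.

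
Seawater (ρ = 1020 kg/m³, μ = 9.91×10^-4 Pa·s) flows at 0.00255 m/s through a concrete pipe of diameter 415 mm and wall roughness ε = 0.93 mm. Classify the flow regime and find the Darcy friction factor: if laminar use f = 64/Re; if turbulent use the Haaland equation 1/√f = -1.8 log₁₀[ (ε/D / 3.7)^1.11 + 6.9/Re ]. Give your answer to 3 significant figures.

Re = ρVD/μ = 1020·0.00255·0.415/0.000991 = 1089.
Re < 2300 → laminar, so f = 64/Re = 0.05876 (roughness is irrelevant in laminar flow).

f ≈ 0.0588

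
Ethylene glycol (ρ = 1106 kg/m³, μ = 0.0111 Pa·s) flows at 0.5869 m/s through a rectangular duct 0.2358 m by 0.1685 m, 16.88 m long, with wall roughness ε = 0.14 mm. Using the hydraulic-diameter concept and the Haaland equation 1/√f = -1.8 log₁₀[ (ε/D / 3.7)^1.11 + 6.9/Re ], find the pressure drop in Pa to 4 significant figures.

ΔP ≈ 502.3 Pa

Hydraulic diameter D_h = 4A/P = 4·(0.2358·0.1685)/(2·(0.2358+0.1685)) = 0.1589/0.8086 = 0.1965 m.
Re = ρVD_h/μ = 1106·0.5869·0.1965/0.0111 = 1.149e+04.
ε/D_h = 0.00014/0.1965 = 0.000712; Haaland gives 1/√f = -1.8 log₁₀[7.51e-05+0.0006] = 5.707, so f = 0.03071.
ΔP = f(L/D_h)(ρV²/2) = 0.03071·16.88/0.1965·190.5 = 502.3 Pa.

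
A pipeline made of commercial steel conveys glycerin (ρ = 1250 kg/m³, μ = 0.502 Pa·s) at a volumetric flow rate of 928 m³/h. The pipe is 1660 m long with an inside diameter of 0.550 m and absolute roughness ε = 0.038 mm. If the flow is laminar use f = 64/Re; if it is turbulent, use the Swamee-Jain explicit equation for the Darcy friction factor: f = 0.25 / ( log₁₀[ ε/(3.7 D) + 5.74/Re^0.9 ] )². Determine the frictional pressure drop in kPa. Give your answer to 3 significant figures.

ΔP ≈ 95.6 kPa

Q = 928 m³/h = 928/3600 = 0.2578 m³/s.
Cross-sectional area A = πD²/4 = π(0.55)²/4 = 0.2376 m²; mean velocity V = Q/A = 0.2578/0.2376 = 1.085 m/s.
Reynolds number Re = ρVD/μ = 1250 · 1.085 · 0.55 / 0.502 = 1486.
Re < 2300 → laminar flow, so f = 64/Re = 64/1486 = 0.04307 (the turbulent correlation is not needed).
Darcy-Weisbach: ΔP = f(L/D)(ρV²/2) = 0.04307·(1660/0.55)·(1250·1.085²/2) = 0.04307·3018·735.8 = 9.565e+04 Pa.
ΔP = 9.565e+04 Pa = 95.6 kPa.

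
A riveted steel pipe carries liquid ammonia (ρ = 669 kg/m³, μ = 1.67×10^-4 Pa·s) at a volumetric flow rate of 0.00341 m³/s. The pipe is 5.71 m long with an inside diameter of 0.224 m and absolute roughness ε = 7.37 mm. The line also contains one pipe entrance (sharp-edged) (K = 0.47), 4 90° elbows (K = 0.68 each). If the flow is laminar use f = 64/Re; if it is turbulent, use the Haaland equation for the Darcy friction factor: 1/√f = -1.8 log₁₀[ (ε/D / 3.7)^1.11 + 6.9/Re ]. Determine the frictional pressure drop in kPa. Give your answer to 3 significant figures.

ΔP ≈ 0.0118 kPa

Cross-sectional area A = πD²/4 = π(0.224)²/4 = 0.03941 m²; mean velocity V = Q/A = 0.00341/0.03941 = 0.08653 m/s.
Reynolds number Re = ρVD/μ = 669 · 0.08653 · 0.224 / 0.000167 = 7.765e+04.
Re > 4000 → turbulent. Relative roughness ε/D = 0.00737/0.224 = 0.0329. Haaland: 1/√f = -1.8 log₁₀[(0.0329/3.7)^1.11 + 6.9/7.765e+04] = -1.8 log₁₀[0.00529 + 8.89e-05] = 4.085, so f = 0.05993.
Total minor-loss coefficient ΣK = 1·0.47 + 4·0.68 = 3.19.
ΔP = [f·L/D + ΣK]·(ρV²/2) = [0.05993·5.71/0.224 + 3.19]·(669·0.08653²/2) = [1.528 + 3.19]·2.505 = 11.82 Pa.
ΔP = 11.82 Pa = 0.0118 kPa.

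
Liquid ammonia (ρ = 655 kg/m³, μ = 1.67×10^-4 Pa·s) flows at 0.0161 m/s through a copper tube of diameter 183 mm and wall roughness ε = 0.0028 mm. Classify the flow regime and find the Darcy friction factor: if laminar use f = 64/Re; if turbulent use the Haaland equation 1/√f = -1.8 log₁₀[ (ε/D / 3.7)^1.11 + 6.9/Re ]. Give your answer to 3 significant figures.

f ≈ 0.0297

Re = ρVD/μ = 655·0.0161·0.183/0.000167 = 1.156e+04.
Re > 4000 → turbulent. ε/D = 2.8e-06/0.183 = 1.53e-05; Haaland: 1/√f = -1.8 log₁₀[1.06e-06 + 0.000597] = 5.802, so f = 0.02971.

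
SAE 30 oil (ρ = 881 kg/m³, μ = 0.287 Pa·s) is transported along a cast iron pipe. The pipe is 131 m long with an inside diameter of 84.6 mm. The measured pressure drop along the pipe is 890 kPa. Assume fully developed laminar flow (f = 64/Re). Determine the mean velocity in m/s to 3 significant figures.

For laminar flow, f = 64/Re with Re = ρVD/μ, so Darcy-Weisbach reduces to ΔP = 32μLV/D². Solving for V: V = ΔP·D²/(32μL) = 8.9e+05·(0.0846)²/(32·0.287·131) = 5.295 m/s.
Check: Re = ρVD/μ = 881·5.295·0.0846/0.287 = 1375 < 2300, so the laminar assumption holds.

V ≈ 5.29 m/s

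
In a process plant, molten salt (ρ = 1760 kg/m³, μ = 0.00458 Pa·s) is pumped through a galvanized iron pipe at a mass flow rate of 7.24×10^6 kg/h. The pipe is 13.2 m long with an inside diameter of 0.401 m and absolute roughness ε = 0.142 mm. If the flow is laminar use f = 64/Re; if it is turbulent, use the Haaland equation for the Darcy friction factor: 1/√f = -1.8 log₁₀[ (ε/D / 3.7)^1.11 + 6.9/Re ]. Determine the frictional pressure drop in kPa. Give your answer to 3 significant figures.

ṁ = 7.24×10^6 kg/h = 7.24×10^6/3600 = 2011 kg/s.
A = πD²/4 = π(0.401)²/4 = 0.1263 m²; mean velocity V = ṁ/(ρA) = 2011/(1760 · 0.1263) = 9.048 m/s.
Reynolds number Re = ρVD/μ = 1760 · 9.048 · 0.401 / 0.00458 = 1.394e+06.
Re > 4000 → turbulent. Relative roughness ε/D = 0.000142/0.401 = 0.000354. Haaland: 1/√f = -1.8 log₁₀[(0.000354/3.7)^1.11 + 6.9/1.394e+06] = -1.8 log₁₀[3.46e-05 + 4.95e-06] = 7.926, so f = 0.01592.
Darcy-Weisbach: ΔP = f(L/D)(ρV²/2) = 0.01592·(13.2/0.401)·(1760·9.048²/2) = 0.01592·32.92·7.204e+04 = 3.775e+04 Pa.
ΔP = 3.775e+04 Pa = 37.8 kPa.

ΔP ≈ 37.8 kPa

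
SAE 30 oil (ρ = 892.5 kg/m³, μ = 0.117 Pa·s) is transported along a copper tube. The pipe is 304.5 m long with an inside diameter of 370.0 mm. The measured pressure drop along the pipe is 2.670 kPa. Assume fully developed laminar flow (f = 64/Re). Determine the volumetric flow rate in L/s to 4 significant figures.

For laminar flow, f = 64/Re with Re = ρVD/μ, so Darcy-Weisbach reduces to ΔP = 32μLV/D². Solving for V: V = ΔP·D²/(32μL) = 2670·(0.37)²/(32·0.117·304.5) = 0.3206 m/s.
Check: Re = ρVD/μ = 892.5·0.3206·0.37/0.117 = 904.9 < 2300, so the laminar assumption holds.
Q = V·A = 0.3206·(π/4·0.37²) = 0.03447 m³/s = 34.47 L/s.

Q ≈ 34.47 L/s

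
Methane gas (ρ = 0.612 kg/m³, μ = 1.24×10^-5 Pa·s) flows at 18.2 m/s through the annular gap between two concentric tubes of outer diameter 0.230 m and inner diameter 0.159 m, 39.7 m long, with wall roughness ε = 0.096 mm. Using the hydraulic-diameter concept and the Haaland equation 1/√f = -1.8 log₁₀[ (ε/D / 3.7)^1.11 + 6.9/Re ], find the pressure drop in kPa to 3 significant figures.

Hydraulic diameter D_h = 4A/P = D_o - D_i = 0.23 - 0.159 = 0.071 m.
Re = ρVD_h/μ = 0.612·18.2·0.071/1.24e-05 = 6.378e+04.
ε/D_h = 9.6e-05/0.071 = 0.00135; Haaland gives 1/√f = -1.8 log₁₀[0.000153+0.000108] = 6.449, so f = 0.02404.
ΔP = f(L/D_h)(ρV²/2) = 0.02404·39.7/0.071·101.4 = 1363 Pa.
ΔP = 1.36 kPa.

ΔP ≈ 1.36 kPa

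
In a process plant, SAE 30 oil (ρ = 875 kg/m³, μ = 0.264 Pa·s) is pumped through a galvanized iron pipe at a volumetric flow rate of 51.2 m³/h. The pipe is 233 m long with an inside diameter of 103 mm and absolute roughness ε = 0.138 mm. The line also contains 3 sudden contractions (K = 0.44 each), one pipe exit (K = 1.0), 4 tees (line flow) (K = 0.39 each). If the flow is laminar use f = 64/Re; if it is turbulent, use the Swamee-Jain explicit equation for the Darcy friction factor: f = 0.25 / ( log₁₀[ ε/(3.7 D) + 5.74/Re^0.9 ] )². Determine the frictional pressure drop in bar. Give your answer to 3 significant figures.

ΔP ≈ 3.22 bar

Q = 51.2 m³/h = 51.2/3600 = 0.01422 m³/s.
Cross-sectional area A = πD²/4 = π(0.103)²/4 = 0.008332 m²; mean velocity V = Q/A = 0.01422/0.008332 = 1.707 m/s.
Reynolds number Re = ρVD/μ = 875 · 1.707 · 0.103 / 0.264 = 582.7.
Re < 2300 → laminar flow, so f = 64/Re = 64/582.7 = 0.1098 (the turbulent correlation is not needed).
Total minor-loss coefficient ΣK = 3·0.44 + 1·1 + 4·0.39 = 3.88.
ΔP = [f·L/D + ΣK]·(ρV²/2) = [0.1098·233/0.103 + 3.88]·(875·1.707²/2) = [248.5 + 3.88]·1275 = 3.216e+05 Pa.
ΔP = 3.216e+05 Pa = 3.22 bar.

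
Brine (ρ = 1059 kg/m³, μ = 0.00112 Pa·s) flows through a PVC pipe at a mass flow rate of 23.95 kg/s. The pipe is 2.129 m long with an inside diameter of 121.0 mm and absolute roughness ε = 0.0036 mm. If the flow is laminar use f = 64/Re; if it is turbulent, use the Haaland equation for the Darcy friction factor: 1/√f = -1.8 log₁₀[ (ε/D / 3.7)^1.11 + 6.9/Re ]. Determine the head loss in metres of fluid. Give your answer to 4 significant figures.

h_f ≈ 0.05327 m

A = πD²/4 = π(0.121)²/4 = 0.0115 m²; mean velocity V = ṁ/(ρA) = 23.95/(1059 · 0.0115) = 1.967 m/s.
Reynolds number Re = ρVD/μ = 1059 · 1.967 · 0.121 / 0.00112 = 2.25e+05.
Re > 4000 → turbulent. Relative roughness ε/D = 3.6e-06/0.121 = 2.98e-05. Haaland: 1/√f = -1.8 log₁₀[(2.98e-05/3.7)^1.11 + 6.9/2.25e+05] = -1.8 log₁₀[2.21e-06 + 3.07e-05] = 8.07, so f = 0.01536.
Darcy-Weisbach: ΔP = f(L/D)(ρV²/2) = 0.01536·(2.129/0.121)·(1059·1.967²/2) = 0.01536·17.6·2048 = 553.4 Pa.
Head loss h_f = ΔP/(ρg) = 553.4/(1059·9.81) = 0.05327 m.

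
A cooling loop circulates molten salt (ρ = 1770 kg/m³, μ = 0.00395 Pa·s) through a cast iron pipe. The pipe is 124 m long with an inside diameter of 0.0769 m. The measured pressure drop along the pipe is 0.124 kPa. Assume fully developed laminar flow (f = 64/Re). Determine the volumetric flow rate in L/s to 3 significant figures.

Q ≈ 0.217 L/s

For laminar flow, f = 64/Re with Re = ρVD/μ, so Darcy-Weisbach reduces to ΔP = 32μLV/D². Solving for V: V = ΔP·D²/(32μL) = 124·(0.0769)²/(32·0.00395·124) = 0.04678 m/s.
Check: Re = ρVD/μ = 1770·0.04678·0.0769/0.00395 = 1612 < 2300, so the laminar assumption holds.
Q = V·A = 0.04678·(π/4·0.0769²) = 0.0002173 m³/s = 0.217 L/s.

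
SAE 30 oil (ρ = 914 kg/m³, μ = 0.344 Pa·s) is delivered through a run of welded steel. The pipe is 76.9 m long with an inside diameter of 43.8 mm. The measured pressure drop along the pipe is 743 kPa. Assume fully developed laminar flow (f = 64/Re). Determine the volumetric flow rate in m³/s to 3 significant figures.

For laminar flow, f = 64/Re with Re = ρVD/μ, so Darcy-Weisbach reduces to ΔP = 32μLV/D². Solving for V: V = ΔP·D²/(32μL) = 7.43e+05·(0.0438)²/(32·0.344·76.9) = 1.684 m/s.
Check: Re = ρVD/μ = 914·1.684·0.0438/0.344 = 196 < 2300, so the laminar assumption holds.
Q = V·A = 1.684·(π/4·0.0438²) = 0.002537 m³/s = 0.00254 m³/s.

Q ≈ 0.00254 m³/s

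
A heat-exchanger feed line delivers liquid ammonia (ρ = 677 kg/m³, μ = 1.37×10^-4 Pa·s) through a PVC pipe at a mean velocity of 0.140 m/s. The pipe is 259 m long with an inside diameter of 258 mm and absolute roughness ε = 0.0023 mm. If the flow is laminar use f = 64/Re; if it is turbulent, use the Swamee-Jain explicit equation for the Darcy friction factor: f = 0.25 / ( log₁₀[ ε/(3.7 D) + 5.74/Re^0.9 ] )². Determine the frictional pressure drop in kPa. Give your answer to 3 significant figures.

Reynolds number Re = ρVD/μ = 677 · 0.14 · 0.258 / 0.000137 = 1.785e+05.
Re > 4000 → turbulent. Relative roughness ε/D = 2.3e-06/0.258 = 8.91e-06. Swamee-Jain: f = 0.25/(log₁₀[8.91e-06/3.7 + 5.74/1.785e+05^0.9])² = 0.25/(log₁₀[2.41e-06 + 0.000108])² = 0.25/(-3.958)² = 0.01596.
Darcy-Weisbach: ΔP = f(L/D)(ρV²/2) = 0.01596·(259/0.258)·(677·0.14²/2) = 0.01596·1004·6.635 = 106.3 Pa.
ΔP = 106.3 Pa = 0.106 kPa.

ΔP ≈ 0.106 kPa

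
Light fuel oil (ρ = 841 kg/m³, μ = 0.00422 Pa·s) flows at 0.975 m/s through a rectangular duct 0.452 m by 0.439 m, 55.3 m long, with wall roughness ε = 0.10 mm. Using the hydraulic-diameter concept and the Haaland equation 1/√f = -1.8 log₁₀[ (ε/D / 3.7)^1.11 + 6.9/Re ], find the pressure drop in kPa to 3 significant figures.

Hydraulic diameter D_h = 4A/P = 4·(0.452·0.439)/(2·(0.452+0.439)) = 0.7937/1.782 = 0.4454 m.
Re = ρVD_h/μ = 841·0.975·0.4454/0.00422 = 8.655e+04.
ε/D_h = 0.0001/0.4454 = 0.000225; Haaland gives 1/√f = -1.8 log₁₀[2.09e-05+7.97e-05] = 7.195, so f = 0.01931.
ΔP = f(L/D_h)(ρV²/2) = 0.01931·55.3/0.4454·399.7 = 958.6 Pa.
ΔP = 0.959 kPa.

ΔP ≈ 0.959 kPa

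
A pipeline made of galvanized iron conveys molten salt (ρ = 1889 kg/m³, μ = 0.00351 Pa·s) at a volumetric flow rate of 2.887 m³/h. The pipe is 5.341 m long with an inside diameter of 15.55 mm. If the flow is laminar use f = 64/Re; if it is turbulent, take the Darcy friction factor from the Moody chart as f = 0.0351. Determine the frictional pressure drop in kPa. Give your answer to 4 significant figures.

ΔP ≈ 203.0 kPa

Q = 2.887 m³/h = 2.887/3600 = 0.0008019 m³/s.
Cross-sectional area A = πD²/4 = π(0.01555)²/4 = 0.0001899 m²; mean velocity V = Q/A = 0.0008019/0.0001899 = 4.223 m/s.
Reynolds number Re = ρVD/μ = 1889 · 4.223 · 0.01555 / 0.00351 = 3.534e+04.
Re > 4000 → turbulent; use the Moody-chart value f = 0.0351.
Darcy-Weisbach: ΔP = f(L/D)(ρV²/2) = 0.0351·(5.341/0.01555)·(1889·4.223²/2) = 0.0351·343.5·1.684e+04 = 2.03e+05 Pa.
ΔP = 2.03e+05 Pa = 203.0 kPa.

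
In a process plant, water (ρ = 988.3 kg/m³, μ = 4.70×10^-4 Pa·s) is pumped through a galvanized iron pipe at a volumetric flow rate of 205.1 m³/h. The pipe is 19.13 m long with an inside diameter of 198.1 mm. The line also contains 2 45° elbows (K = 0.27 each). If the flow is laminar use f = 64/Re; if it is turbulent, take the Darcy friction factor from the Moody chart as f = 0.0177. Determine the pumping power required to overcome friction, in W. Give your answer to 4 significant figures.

Q = 205.1 m³/h = 205.1/3600 = 0.05697 m³/s.
Cross-sectional area A = πD²/4 = π(0.1981)²/4 = 0.03082 m²; mean velocity V = Q/A = 0.05697/0.03082 = 1.848 m/s.
Reynolds number Re = ρVD/μ = 988.3 · 1.848 · 0.1981 / 0.00047 = 7.7e+05.
Re > 4000 → turbulent; use the Moody-chart value f = 0.0177.
Total minor-loss coefficient ΣK = 2·0.27 = 0.54.
ΔP = [f·L/D + ΣK]·(ρV²/2) = [0.0177·19.13/0.1981 + 0.54]·(988.3·1.848²/2) = [1.709 + 0.54]·1688 = 3798 Pa.
Pumping power P = QΔP = 0.05697·3798 = 216.36 W = 216.4 W.

P ≈ 216.4 W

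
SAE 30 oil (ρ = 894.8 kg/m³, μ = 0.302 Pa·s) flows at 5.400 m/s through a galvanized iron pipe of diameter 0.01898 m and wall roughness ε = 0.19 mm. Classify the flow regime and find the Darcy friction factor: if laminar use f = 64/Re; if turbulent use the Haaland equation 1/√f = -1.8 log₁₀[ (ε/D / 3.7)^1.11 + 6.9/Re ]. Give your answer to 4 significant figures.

f ≈ 0.2108

Re = ρVD/μ = 894.8·5.4·0.01898/0.302 = 303.7.
Re < 2300 → laminar, so f = 64/Re = 0.2108 (roughness is irrelevant in laminar flow).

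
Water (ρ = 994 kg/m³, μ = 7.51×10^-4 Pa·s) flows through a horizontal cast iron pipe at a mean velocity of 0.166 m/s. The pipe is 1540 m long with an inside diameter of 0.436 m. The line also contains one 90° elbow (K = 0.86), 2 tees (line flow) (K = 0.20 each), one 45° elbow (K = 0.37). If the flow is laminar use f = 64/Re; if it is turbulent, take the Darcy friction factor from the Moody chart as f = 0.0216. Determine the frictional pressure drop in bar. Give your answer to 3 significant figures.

ΔP ≈ 0.0107 bar

Reynolds number Re = ρVD/μ = 994 · 0.166 · 0.436 / 0.000751 = 9.579e+04.
Re > 4000 → turbulent; use the Moody-chart value f = 0.0216.
Total minor-loss coefficient ΣK = 1·0.86 + 2·0.2 + 1·0.37 = 1.63.
ΔP = [f·L/D + ΣK]·(ρV²/2) = [0.0216·1540/0.436 + 1.63]·(994·0.166²/2) = [76.29 + 1.63]·13.7 = 1067 Pa.
ΔP = 1067 Pa = 0.0107 bar.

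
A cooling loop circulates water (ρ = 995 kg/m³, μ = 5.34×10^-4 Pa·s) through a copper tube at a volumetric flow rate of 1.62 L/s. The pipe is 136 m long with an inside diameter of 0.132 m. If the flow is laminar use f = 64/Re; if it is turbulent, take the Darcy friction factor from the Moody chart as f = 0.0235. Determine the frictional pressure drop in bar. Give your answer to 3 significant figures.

Q = 1.62 L/s = 1.62/1000 = 0.00162 m³/s.
Cross-sectional area A = πD²/4 = π(0.132)²/4 = 0.01368 m²; mean velocity V = Q/A = 0.00162/0.01368 = 0.1184 m/s.
Reynolds number Re = ρVD/μ = 995 · 0.1184 · 0.132 / 0.000534 = 2.912e+04.
Re > 4000 → turbulent; use the Moody-chart value f = 0.0235.
Darcy-Weisbach: ΔP = f(L/D)(ρV²/2) = 0.0235·(136/0.132)·(995·0.1184²/2) = 0.0235·1030·6.972 = 168.8 Pa.
ΔP = 168.8 Pa = 0.00169 bar.

ΔP ≈ 0.00169 bar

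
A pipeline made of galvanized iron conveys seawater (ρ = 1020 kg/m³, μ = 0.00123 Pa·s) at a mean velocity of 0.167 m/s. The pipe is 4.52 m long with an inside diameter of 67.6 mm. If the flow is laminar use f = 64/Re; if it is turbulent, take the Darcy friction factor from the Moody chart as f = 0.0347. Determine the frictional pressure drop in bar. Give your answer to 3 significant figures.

Reynolds number Re = ρVD/μ = 1020 · 0.167 · 0.0676 / 0.00123 = 9362.
Re > 4000 → turbulent; use the Moody-chart value f = 0.0347.
Darcy-Weisbach: ΔP = f(L/D)(ρV²/2) = 0.0347·(4.52/0.0676)·(1020·0.167²/2) = 0.0347·66.86·14.22 = 33 Pa.
ΔP = 33 Pa = 3.30×10^-4 bar.

ΔP ≈ 3.30×10^-4 bar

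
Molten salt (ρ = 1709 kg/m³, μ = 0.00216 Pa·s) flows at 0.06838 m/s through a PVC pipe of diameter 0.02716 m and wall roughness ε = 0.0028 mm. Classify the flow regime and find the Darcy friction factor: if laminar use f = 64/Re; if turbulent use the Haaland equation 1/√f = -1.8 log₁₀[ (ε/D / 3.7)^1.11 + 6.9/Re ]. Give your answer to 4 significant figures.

Re = ρVD/μ = 1709·0.06838·0.02716/0.00216 = 1469.
Re < 2300 → laminar, so f = 64/Re = 0.04355 (roughness is irrelevant in laminar flow).

f ≈ 0.04355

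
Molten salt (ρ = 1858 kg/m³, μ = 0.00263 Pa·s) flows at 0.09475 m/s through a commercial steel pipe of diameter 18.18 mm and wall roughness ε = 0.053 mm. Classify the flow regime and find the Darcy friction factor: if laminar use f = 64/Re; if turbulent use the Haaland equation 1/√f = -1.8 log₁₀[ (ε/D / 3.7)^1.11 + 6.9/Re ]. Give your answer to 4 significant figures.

f ≈ 0.05259

Re = ρVD/μ = 1858·0.09475·0.01818/0.00263 = 1217.
Re < 2300 → laminar, so f = 64/Re = 0.05259 (roughness is irrelevant in laminar flow).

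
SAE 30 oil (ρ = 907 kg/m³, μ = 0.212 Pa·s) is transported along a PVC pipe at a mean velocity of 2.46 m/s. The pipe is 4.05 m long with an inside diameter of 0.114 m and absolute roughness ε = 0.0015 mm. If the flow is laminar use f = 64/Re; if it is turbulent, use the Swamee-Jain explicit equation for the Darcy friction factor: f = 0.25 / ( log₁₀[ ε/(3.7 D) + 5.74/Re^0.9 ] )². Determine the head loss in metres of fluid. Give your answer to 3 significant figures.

Reynolds number Re = ρVD/μ = 907 · 2.46 · 0.114 / 0.212 = 1200.
Re < 2300 → laminar flow, so f = 64/Re = 64/1200 = 0.05334 (the turbulent correlation is not needed).
Darcy-Weisbach: ΔP = f(L/D)(ρV²/2) = 0.05334·(4.05/0.114)·(907·2.46²/2) = 0.05334·35.53·2744 = 5201 Pa.
Head loss h_f = ΔP/(ρg) = 5201/(907·9.81) = 0.585 m.

h_f ≈ 0.585 m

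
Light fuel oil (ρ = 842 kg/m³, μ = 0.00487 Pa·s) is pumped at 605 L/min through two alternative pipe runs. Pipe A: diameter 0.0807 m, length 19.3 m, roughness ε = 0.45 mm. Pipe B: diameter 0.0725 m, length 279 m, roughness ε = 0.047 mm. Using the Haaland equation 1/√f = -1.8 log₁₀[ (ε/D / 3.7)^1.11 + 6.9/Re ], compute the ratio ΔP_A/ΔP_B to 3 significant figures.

ΔP_A/ΔP_B ≈ 0.0560

Pipe A: V = Q/A = 0.01008/0.005115 = 1.971 m/s; Re = 2.751e+04; ε/D = 0.00558; Haaland → f = 0.03418; ΔP_A = f(L/D)(ρV²/2) = 1.337e+04 Pa.
Pipe B: V = Q/A = 0.01008/0.004128 = 2.443 m/s; Re = 3.062e+04; ε/D = 0.000648; Haaland → f = 0.02473; ΔP_B = f(L/D)(ρV²/2) = 2.39e+05 Pa.
ΔP_A/ΔP_B = 1.337e+04/2.39e+05 = 0.0560.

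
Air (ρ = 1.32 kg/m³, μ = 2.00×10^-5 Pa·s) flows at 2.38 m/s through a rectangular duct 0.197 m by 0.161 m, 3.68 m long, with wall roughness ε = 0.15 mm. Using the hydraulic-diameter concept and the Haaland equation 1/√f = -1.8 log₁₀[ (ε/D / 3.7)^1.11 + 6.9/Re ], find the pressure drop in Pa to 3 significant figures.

ΔP ≈ 1.99 Pa

Hydraulic diameter D_h = 4A/P = 4·(0.197·0.161)/(2·(0.197+0.161)) = 0.1269/0.716 = 0.1772 m.
Re = ρVD_h/μ = 1.32·2.38·0.1772/2e-05 = 2.783e+04.
ε/D_h = 0.00015/0.1772 = 0.000847; Haaland gives 1/√f = -1.8 log₁₀[9.1e-05+0.000248] = 6.246, so f = 0.02563.
ΔP = f(L/D_h)(ρV²/2) = 0.02563·3.68/0.1772·3.739 = 1.99 Pa.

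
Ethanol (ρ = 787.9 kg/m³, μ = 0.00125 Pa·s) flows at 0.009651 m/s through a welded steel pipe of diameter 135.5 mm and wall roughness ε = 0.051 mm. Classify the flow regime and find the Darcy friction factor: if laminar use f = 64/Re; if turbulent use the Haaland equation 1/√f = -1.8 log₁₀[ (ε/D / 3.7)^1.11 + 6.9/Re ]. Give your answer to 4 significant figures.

f ≈ 0.07764

Re = ρVD/μ = 787.9·0.009651·0.1355/0.00125 = 824.3.
Re < 2300 → laminar, so f = 64/Re = 0.07764 (roughness is irrelevant in laminar flow).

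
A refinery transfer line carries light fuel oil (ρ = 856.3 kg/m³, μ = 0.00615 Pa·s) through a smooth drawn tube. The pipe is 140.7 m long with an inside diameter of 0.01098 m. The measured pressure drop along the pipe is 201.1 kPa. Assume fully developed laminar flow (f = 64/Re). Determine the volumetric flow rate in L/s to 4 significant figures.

Q ≈ 0.08291 L/s

For laminar flow, f = 64/Re with Re = ρVD/μ, so Darcy-Weisbach reduces to ΔP = 32μLV/D². Solving for V: V = ΔP·D²/(32μL) = 2.011e+05·(0.01098)²/(32·0.00615·140.7) = 0.8756 m/s.
Check: Re = ρVD/μ = 856.3·0.8756·0.01098/0.00615 = 1339 < 2300, so the laminar assumption holds.
Q = V·A = 0.8756·(π/4·0.01098²) = 8.291e-05 m³/s = 0.08291 L/s.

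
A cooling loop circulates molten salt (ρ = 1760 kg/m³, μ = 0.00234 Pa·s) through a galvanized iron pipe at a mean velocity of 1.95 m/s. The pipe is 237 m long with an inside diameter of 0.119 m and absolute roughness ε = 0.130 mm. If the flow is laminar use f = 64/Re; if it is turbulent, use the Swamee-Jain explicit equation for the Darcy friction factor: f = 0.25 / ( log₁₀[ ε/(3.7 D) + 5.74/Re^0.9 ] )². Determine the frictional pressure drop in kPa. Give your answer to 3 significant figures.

ΔP ≈ 145 kPa

Reynolds number Re = ρVD/μ = 1760 · 1.95 · 0.119 / 0.00234 = 1.745e+05.
Re > 4000 → turbulent. Relative roughness ε/D = 0.00013/0.119 = 0.00109. Swamee-Jain: f = 0.25/(log₁₀[0.00109/3.7 + 5.74/1.745e+05^0.9])² = 0.25/(log₁₀[0.000295 + 0.00011])² = 0.25/(-3.392)² = 0.02172.
Darcy-Weisbach: ΔP = f(L/D)(ρV²/2) = 0.02172·(237/0.119)·(1760·1.95²/2) = 0.02172·1992·3346 = 1.448e+05 Pa.
ΔP = 1.448e+05 Pa = 145 kPa.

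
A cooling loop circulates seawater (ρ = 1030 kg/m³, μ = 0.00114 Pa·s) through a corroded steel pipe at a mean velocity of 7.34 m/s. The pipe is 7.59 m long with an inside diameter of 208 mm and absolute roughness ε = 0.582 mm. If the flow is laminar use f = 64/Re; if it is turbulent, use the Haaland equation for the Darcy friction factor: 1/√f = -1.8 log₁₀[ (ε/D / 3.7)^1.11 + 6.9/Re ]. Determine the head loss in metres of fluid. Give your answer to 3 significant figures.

h_f ≈ 2.59 m

Reynolds number Re = ρVD/μ = 1030 · 7.34 · 0.208 / 0.00114 = 1.379e+06.
Re > 4000 → turbulent. Relative roughness ε/D = 0.000582/0.208 = 0.0028. Haaland: 1/√f = -1.8 log₁₀[(0.0028/3.7)^1.11 + 6.9/1.379e+06] = -1.8 log₁₀[0.000343 + 5e-06] = 6.225, so f = 0.02581.
Darcy-Weisbach: ΔP = f(L/D)(ρV²/2) = 0.02581·(7.59/0.208)·(1030·7.34²/2) = 0.02581·36.49·2.775e+04 = 2.613e+04 Pa.
Head loss h_f = ΔP/(ρg) = 2.613e+04/(1030·9.81) = 2.59 m.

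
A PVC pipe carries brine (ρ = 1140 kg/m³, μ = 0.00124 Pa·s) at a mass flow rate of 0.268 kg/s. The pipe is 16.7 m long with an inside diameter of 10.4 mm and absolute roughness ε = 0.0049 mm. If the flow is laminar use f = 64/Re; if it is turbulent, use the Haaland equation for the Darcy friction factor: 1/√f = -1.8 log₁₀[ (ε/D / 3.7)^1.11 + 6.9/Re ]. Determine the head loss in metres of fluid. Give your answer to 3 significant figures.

A = πD²/4 = π(0.0104)²/4 = 8.495e-05 m²; mean velocity V = ṁ/(ρA) = 0.268/(1140 · 8.495e-05) = 2.767 m/s.
Reynolds number Re = ρVD/μ = 1140 · 2.767 · 0.0104 / 0.00124 = 2.646e+04.
Re > 4000 → turbulent. Relative roughness ε/D = 4.9e-06/0.0104 = 0.000471. Haaland: 1/√f = -1.8 log₁₀[(0.000471/3.7)^1.11 + 6.9/2.646e+04] = -1.8 log₁₀[4.75e-05 + 0.000261] = 6.32, so f = 0.02504.
Darcy-Weisbach: ΔP = f(L/D)(ρV²/2) = 0.02504·(16.7/0.0104)·(1140·2.767²/2) = 0.02504·1606·4365 = 1.755e+05 Pa.
Head loss h_f = ΔP/(ρg) = 1.755e+05/(1140·9.81) = 15.7 m.

h_f ≈ 15.7 m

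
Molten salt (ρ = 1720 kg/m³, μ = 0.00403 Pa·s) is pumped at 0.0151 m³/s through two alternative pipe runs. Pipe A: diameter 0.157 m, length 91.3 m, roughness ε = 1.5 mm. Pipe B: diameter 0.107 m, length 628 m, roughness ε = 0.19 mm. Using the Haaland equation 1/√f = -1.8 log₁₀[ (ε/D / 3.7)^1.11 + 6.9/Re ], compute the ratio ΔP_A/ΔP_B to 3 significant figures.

ΔP_A/ΔP_B ≈ 0.0332

Pipe A: V = Q/A = 0.0151/0.01936 = 0.78 m/s; Re = 5.226e+04; ε/D = 0.00955; Haaland → f = 0.03849; ΔP_A = f(L/D)(ρV²/2) = 1.171e+04 Pa.
Pipe B: V = Q/A = 0.0151/0.008992 = 1.679 m/s; Re = 7.669e+04; ε/D = 0.00178; Haaland → f = 0.02481; ΔP_B = f(L/D)(ρV²/2) = 3.531e+05 Pa.
ΔP_A/ΔP_B = 1.171e+04/3.531e+05 = 0.0332.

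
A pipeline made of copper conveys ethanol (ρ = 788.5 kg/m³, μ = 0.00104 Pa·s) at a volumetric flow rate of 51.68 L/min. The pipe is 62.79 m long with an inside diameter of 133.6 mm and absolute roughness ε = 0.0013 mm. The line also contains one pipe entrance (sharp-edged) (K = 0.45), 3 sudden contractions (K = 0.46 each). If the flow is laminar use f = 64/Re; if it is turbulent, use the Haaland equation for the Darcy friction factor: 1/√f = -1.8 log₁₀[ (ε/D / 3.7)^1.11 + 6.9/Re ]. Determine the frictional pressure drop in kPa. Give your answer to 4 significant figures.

ΔP ≈ 0.02745 kPa

Q = 51.68 L/min = 51.68/60000 = 0.0008613 m³/s.
Cross-sectional area A = πD²/4 = π(0.1336)²/4 = 0.01402 m²; mean velocity V = Q/A = 0.0008613/0.01402 = 0.06144 m/s.
Reynolds number Re = ρVD/μ = 788.5 · 0.06144 · 0.1336 / 0.00104 = 6224.
Re > 4000 → turbulent. Relative roughness ε/D = 1.3e-06/0.1336 = 9.73e-06. Haaland: 1/√f = -1.8 log₁₀[(9.73e-06/3.7)^1.11 + 6.9/6224] = -1.8 log₁₀[6.4e-07 + 0.00111] = 5.319, so f = 0.03535.
Total minor-loss coefficient ΣK = 1·0.45 + 3·0.46 = 1.83.
ΔP = [f·L/D + ΣK]·(ρV²/2) = [0.03535·62.79/0.1336 + 1.83]·(788.5·0.06144²/2) = [16.61 + 1.83]·1.488 = 27.45 Pa.
ΔP = 27.45 Pa = 0.02745 kPa.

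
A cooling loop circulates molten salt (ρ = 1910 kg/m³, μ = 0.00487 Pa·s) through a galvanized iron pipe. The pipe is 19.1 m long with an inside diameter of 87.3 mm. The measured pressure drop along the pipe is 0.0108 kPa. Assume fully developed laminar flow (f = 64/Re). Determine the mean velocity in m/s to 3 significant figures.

For laminar flow, f = 64/Re with Re = ρVD/μ, so Darcy-Weisbach reduces to ΔP = 32μLV/D². Solving for V: V = ΔP·D²/(32μL) = 10.8·(0.0873)²/(32·0.00487·19.1) = 0.02765 m/s.
Check: Re = ρVD/μ = 1910·0.02765·0.0873/0.00487 = 946.8 < 2300, so the laminar assumption holds.

V ≈ 0.0277 m/s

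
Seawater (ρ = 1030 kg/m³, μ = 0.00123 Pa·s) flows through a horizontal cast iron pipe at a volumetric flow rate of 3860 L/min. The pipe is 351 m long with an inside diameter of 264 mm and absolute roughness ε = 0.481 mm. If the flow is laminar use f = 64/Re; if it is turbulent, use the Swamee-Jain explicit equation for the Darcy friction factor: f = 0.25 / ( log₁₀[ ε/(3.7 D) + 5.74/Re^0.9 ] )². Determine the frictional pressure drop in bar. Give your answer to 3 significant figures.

ΔP ≈ 0.225 bar

Q = 3860 L/min = 3860/60000 = 0.06433 m³/s.
Cross-sectional area A = πD²/4 = π(0.264)²/4 = 0.05474 m²; mean velocity V = Q/A = 0.06433/0.05474 = 1.175 m/s.
Reynolds number Re = ρVD/μ = 1030 · 1.175 · 0.264 / 0.00123 = 2.598e+05.
Re > 4000 → turbulent. Relative roughness ε/D = 0.000481/0.264 = 0.00182. Swamee-Jain: f = 0.25/(log₁₀[0.00182/3.7 + 5.74/2.598e+05^0.9])² = 0.25/(log₁₀[0.000492 + 7.69e-05])² = 0.25/(-3.245)² = 0.02375.
Darcy-Weisbach: ΔP = f(L/D)(ρV²/2) = 0.02375·(351/0.264)·(1030·1.175²/2) = 0.02375·1330·711.4 = 2.246e+04 Pa.
ΔP = 2.246e+04 Pa = 0.225 bar.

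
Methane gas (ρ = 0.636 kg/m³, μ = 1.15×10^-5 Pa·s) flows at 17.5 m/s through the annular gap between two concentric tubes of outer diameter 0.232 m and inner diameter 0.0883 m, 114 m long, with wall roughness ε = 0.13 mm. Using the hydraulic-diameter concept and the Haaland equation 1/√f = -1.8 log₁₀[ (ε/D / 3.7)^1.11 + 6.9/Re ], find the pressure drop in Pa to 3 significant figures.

Hydraulic diameter D_h = 4A/P = D_o - D_i = 0.232 - 0.0883 = 0.1437 m.
Re = ρVD_h/μ = 0.636·17.5·0.1437/1.15e-05 = 1.391e+05.
ε/D_h = 0.00013/0.1437 = 0.000905; Haaland gives 1/√f = -1.8 log₁₀[9.79e-05+4.96e-05] = 6.896, so f = 0.02103.
ΔP = f(L/D_h)(ρV²/2) = 0.02103·114/0.1437·97.39 = 1625 Pa.

ΔP ≈ 1620 Pa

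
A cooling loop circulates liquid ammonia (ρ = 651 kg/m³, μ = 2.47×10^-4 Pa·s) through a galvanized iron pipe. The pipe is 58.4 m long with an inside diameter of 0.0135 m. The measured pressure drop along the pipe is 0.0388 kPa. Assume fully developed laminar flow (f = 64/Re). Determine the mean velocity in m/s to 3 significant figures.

V ≈ 0.0153 m/s

For laminar flow, f = 64/Re with Re = ρVD/μ, so Darcy-Weisbach reduces to ΔP = 32μLV/D². Solving for V: V = ΔP·D²/(32μL) = 38.8·(0.0135)²/(32·0.000247·58.4) = 0.01532 m/s.
Check: Re = ρVD/μ = 651·0.01532·0.0135/0.000247 = 545.1 < 2300, so the laminar assumption holds.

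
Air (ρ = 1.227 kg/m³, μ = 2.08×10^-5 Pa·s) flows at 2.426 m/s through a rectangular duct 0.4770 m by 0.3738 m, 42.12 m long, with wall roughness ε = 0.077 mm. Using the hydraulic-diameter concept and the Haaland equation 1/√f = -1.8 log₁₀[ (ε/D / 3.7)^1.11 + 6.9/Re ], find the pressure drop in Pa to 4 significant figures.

Hydraulic diameter D_h = 4A/P = 4·(0.477·0.3738)/(2·(0.477+0.3738)) = 0.7132/1.702 = 0.4191 m.
Re = ρVD_h/μ = 1.227·2.426·0.4191/2.08e-05 = 5.998e+04.
ε/D_h = 7.7e-05/0.4191 = 0.000184; Haaland gives 1/√f = -1.8 log₁₀[1.67e-05+0.000115] = 6.985, so f = 0.0205.
ΔP = f(L/D_h)(ρV²/2) = 0.0205·42.12/0.4191·3.611 = 7.438 Pa.

ΔP ≈ 7.438 Pa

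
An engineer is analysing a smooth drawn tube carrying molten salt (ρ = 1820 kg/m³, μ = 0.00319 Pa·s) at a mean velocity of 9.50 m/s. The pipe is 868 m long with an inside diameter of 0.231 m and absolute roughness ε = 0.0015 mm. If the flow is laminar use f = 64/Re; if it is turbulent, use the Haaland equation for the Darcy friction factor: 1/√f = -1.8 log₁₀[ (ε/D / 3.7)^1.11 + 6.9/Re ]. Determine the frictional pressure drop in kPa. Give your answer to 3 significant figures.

Reynolds number Re = ρVD/μ = 1820 · 9.5 · 0.231 / 0.00319 = 1.252e+06.
Re > 4000 → turbulent. Relative roughness ε/D = 1.5e-06/0.231 = 6.49e-06. Haaland: 1/√f = -1.8 log₁₀[(6.49e-06/3.7)^1.11 + 6.9/1.252e+06] = -1.8 log₁₀[4.08e-07 + 5.51e-06] = 9.41, so f = 0.01129.
Darcy-Weisbach: ΔP = f(L/D)(ρV²/2) = 0.01129·(868/0.231)·(1820·9.5²/2) = 0.01129·3758·8.213e+04 = 3.485e+06 Pa.
ΔP = 3.485e+06 Pa = 3490 kPa.

ΔP ≈ 3490 kPa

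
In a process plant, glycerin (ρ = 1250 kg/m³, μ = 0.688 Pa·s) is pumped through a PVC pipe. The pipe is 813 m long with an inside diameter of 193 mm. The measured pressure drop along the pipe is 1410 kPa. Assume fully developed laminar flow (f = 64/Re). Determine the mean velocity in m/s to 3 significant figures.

V ≈ 2.93 m/s

For laminar flow, f = 64/Re with Re = ρVD/μ, so Darcy-Weisbach reduces to ΔP = 32μLV/D². Solving for V: V = ΔP·D²/(32μL) = 1.41e+06·(0.193)²/(32·0.688·813) = 2.934 m/s.
Check: Re = ρVD/μ = 1250·2.934·0.193/0.688 = 1029 < 2300, so the laminar assumption holds.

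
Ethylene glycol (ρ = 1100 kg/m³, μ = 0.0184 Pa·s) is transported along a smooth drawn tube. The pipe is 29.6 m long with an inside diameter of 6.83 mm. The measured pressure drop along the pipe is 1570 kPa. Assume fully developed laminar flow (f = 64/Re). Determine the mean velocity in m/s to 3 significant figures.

For laminar flow, f = 64/Re with Re = ρVD/μ, so Darcy-Weisbach reduces to ΔP = 32μLV/D². Solving for V: V = ΔP·D²/(32μL) = 1.57e+06·(0.00683)²/(32·0.0184·29.6) = 4.202 m/s.
Check: Re = ρVD/μ = 1100·4.202·0.00683/0.0184 = 1716 < 2300, so the laminar assumption holds.

V ≈ 4.20 m/s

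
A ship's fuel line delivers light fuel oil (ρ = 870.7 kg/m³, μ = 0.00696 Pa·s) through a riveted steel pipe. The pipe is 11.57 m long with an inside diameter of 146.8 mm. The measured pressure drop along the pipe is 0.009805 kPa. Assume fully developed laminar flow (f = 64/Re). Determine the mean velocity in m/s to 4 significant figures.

V ≈ 0.08200 m/s

For laminar flow, f = 64/Re with Re = ρVD/μ, so Darcy-Weisbach reduces to ΔP = 32μLV/D². Solving for V: V = ΔP·D²/(32μL) = 9.805·(0.1468)²/(32·0.00696·11.57) = 0.082 m/s.
Check: Re = ρVD/μ = 870.7·0.082·0.1468/0.00696 = 1506 < 2300, so the laminar assumption holds.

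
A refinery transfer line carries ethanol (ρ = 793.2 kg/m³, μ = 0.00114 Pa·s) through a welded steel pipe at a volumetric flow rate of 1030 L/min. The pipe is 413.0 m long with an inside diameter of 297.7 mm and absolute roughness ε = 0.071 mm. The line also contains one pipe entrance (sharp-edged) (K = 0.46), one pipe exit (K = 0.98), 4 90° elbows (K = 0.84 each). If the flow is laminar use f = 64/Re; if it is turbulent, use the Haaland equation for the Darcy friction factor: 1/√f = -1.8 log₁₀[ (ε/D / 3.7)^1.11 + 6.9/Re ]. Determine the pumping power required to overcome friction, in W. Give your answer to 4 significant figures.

P ≈ 14.25 W

Q = 1030 L/min = 1030/60000 = 0.01717 m³/s.
Cross-sectional area A = πD²/4 = π(0.2977)²/4 = 0.06961 m²; mean velocity V = Q/A = 0.01717/0.06961 = 0.2466 m/s.
Reynolds number Re = ρVD/μ = 793.2 · 0.2466 · 0.2977 / 0.00114 = 5.109e+04.
Re > 4000 → turbulent. Relative roughness ε/D = 7.1e-05/0.2977 = 0.000238. Haaland: 1/√f = -1.8 log₁₀[(0.000238/3.7)^1.11 + 6.9/5.109e+04] = -1.8 log₁₀[2.23e-05 + 0.000135] = 6.846, so f = 0.02134.
Total minor-loss coefficient ΣK = 1·0.46 + 1·0.98 + 4·0.84 = 4.8.
ΔP = [f·L/D + ΣK]·(ρV²/2) = [0.02134·413/0.2977 + 4.8]·(793.2·0.2466²/2) = [29.6 + 4.8]·24.12 = 829.9 Pa.
Pumping power P = QΔP = 0.01717·829.9 = 14.247 W = 14.25 W.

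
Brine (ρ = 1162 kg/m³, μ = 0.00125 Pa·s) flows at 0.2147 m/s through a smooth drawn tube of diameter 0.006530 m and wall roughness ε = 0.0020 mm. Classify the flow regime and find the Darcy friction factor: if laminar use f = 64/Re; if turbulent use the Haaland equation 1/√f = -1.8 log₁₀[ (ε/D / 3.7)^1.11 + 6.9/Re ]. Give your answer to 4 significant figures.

Re = ρVD/μ = 1162·0.2147·0.00653/0.00125 = 1303.
Re < 2300 → laminar, so f = 64/Re = 0.04911 (roughness is irrelevant in laminar flow).

f ≈ 0.04911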